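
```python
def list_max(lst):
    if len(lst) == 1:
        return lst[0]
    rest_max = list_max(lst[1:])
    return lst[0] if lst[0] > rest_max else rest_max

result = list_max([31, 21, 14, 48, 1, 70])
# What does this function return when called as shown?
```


list_max([31, 21, 14, 48, 1, 70])
= compare 31 with list_max([21, 14, 48, 1, 70])
= compare 21 with list_max([14, 48, 1, 70])
= compare 14 with list_max([48, 1, 70])
= compare 48 with list_max([1, 70])
= compare 1 with list_max([70])
Base: list_max([70]) = 70
compare 1 with 70: max = 70
compare 48 with 70: max = 70
compare 14 with 70: max = 70
compare 21 with 70: max = 70
compare 31 with 70: max = 70
= 70


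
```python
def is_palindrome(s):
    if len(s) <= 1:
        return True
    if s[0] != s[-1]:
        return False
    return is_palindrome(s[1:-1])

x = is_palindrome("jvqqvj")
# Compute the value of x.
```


is_palindrome("jvqqvj")
"jvqqvj": s[0]='j' == s[-1]='j' -> is_palindrome("vqqv")
"vqqv": s[0]='v' == s[-1]='v' -> is_palindrome("qq")
"qq": s[0]='q' == s[-1]='q' -> is_palindrome("")
"": len <= 1 -> True
= True


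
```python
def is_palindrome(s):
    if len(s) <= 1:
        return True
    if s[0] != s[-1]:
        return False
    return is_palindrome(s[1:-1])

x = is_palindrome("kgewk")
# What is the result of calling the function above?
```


is_palindrome("kgewk")
"kgewk": s[0]='k' == s[-1]='k' -> is_palindrome("gew")
"gew": s[0]='g' != s[-1]='w' -> False
= False


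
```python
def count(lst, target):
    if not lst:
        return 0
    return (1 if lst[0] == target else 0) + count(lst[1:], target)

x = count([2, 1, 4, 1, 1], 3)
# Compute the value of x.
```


count([2, 1, 4, 1, 1], 3)
lst[0]=2 != 3: 0 + count([1, 4, 1, 1], 3)
lst[0]=1 != 3: 0 + count([4, 1, 1], 3)
lst[0]=4 != 3: 0 + count([1, 1], 3)
lst[0]=1 != 3: 0 + count([1], 3)
lst[0]=1 != 3: 0 + count([], 3)
= 0


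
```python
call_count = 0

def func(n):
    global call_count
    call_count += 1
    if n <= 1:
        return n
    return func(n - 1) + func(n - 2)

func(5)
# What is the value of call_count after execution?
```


func(5) calls func(4) and func(3); each non-base call branches into two more.
Let C(k) = total number of calls made by func(k), including the call to func(k) itself.
Base cases: C(0) = 1, C(1) = 1
Recurrence: C(k) = 1 + C(k-1) + C(k-2)
  C(2) = 1 + C(1) + C(0) = 1 + 1 + 1 = 3
  C(3) = 1 + C(2) + C(1) = 1 + 3 + 1 = 5
  C(4) = 1 + C(3) + C(2) = 1 + 5 + 3 = 9
  C(5) = 1 + C(4) + C(3) = 1 + 9 + 5 = 15
Total calls = C(5) = 15


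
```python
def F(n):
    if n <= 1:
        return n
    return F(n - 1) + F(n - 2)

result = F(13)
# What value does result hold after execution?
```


F(13)
= F(12) + F(11)
= (F(11) + F(10)) + F(11)
Computing bottom-up: F(0)=0, F(1)=1, F(2)=1, F(3)=2, F(4)=3, F(5)=5, F(6)=8, F(7)=13, F(8)=21, F(9)=34, F(10)=55, F(11)=89, F(12)=144, F(13)=233
= 233


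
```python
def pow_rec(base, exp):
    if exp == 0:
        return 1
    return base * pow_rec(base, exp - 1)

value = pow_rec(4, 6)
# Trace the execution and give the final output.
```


pow_rec(4, 6)
= 4 * pow_rec(4, 5)
= 4 * 4 * pow_rec(4, 4)
= 4 * 4 * 4 * pow_rec(4, 3)
= 4 * 4 * 4 * 4 * pow_rec(4, 2)
= 4 * 4 * 4 * 4 * 4 * pow_rec(4, 1)
= 4 * 4 * 4 * 4 * 4 * 4 * pow_rec(4, 0)
= 4 * 4 * 4 * 4 * 4 * 4 * 1
= 4096


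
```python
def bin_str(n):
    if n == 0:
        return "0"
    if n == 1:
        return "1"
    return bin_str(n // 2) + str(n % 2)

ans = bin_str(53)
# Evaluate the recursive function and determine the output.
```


bin_str(53)
= bin_str(26) + "1"
= bin_str(13) + "0" + "1"
= bin_str(6) + "1" + "0" + "1"
= bin_str(3) + "0" + "1" + "0" + "1"
= bin_str(1) + "1" + "0" + "1" + "0" + "1"
= "1" + "1" + "0" + "1" + "0" + "1"
= "110101"


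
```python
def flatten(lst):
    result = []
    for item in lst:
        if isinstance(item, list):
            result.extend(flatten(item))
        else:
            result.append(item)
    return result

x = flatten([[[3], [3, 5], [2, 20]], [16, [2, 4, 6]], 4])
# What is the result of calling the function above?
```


flatten([[[3], [3, 5], [2, 20]], [16, [2, 4, 6]], 4])
Processing each element:
  [[3], [3, 5], [2, 20]] is a list -> flatten recursively -> [3, 3, 5, 2, 20]
  [16, [2, 4, 6]] is a list -> flatten recursively -> [16, 2, 4, 6]
  4 is not a list -> append 4
= [3, 3, 5, 2, 20, 16, 2, 4, 6, 4]


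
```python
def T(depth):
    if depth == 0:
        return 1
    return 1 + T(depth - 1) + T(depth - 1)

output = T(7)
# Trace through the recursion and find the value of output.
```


T(7)
= 1 + T(6) + T(6)
= 1 + 2 * T(6)
T(k) = 2^(k+1) - 1
T(0) = 1
T(1) = 3
T(2) = 7
T(3) = 15
T(4) = 31
T(7) = 2^8 - 1 = 255


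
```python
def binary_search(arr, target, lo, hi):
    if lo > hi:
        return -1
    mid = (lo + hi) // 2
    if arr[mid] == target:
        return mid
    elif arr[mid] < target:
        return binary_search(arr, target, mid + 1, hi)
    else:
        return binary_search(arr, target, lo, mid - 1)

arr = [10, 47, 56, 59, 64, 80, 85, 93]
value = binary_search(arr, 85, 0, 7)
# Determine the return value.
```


binary_search(arr, 85, 0, 7)
lo=0, hi=7, mid=3, arr[mid]=59
59 < 85, search right half
lo=4, hi=7, mid=5, arr[mid]=80
80 < 85, search right half
lo=6, hi=7, mid=6, arr[mid]=85
arr[6] == 85, found at index 6
= 6


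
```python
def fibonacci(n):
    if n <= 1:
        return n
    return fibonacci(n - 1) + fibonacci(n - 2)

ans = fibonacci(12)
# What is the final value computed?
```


fibonacci(12)
= fibonacci(11) + fibonacci(10)
= (fibonacci(10) + fibonacci(9)) + fibonacci(10)
Computing bottom-up: fibonacci(0)=0, fibonacci(1)=1, fibonacci(2)=1, fibonacci(3)=2, fibonacci(4)=3, fibonacci(5)=5, fibonacci(6)=8, fibonacci(7)=13, fibonacci(8)=21, fibonacci(9)=34, fibonacci(10)=55, fibonacci(11)=89, fibonacci(12)=144
= 144


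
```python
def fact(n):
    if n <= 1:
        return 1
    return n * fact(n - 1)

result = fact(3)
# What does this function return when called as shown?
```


fact(3)
= 3 * fact(2)
= 3 * 2 * fact(1)
= 3 * 2 * 1
= 6


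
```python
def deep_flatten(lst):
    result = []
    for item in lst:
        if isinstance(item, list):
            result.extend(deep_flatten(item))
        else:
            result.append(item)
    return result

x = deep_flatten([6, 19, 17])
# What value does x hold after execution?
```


deep_flatten([6, 19, 17])
Processing each element:
  6 is not a list -> append 6
  19 is not a list -> append 19
  17 is not a list -> append 17
= [6, 19, 17]


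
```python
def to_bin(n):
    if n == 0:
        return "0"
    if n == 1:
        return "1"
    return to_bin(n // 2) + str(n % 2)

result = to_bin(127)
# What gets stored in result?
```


to_bin(127)
= to_bin(63) + "1"
= to_bin(31) + "1" + "1"
= to_bin(15) + "1" + "1" + "1"
= to_bin(7) + "1" + "1" + "1" + "1"
= to_bin(3) + "1" + "1" + "1" + "1" + "1"
= to_bin(1) + "1" + "1" + "1" + "1" + "1" + "1"
= "1" + "1" + "1" + "1" + "1" + "1" + "1"
= "1111111"


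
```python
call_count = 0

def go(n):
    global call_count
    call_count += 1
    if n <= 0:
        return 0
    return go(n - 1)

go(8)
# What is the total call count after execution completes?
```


go(8) calls go(7) calls ... calls go(0)
Total calls: 8 + 1 (for base case) = 9


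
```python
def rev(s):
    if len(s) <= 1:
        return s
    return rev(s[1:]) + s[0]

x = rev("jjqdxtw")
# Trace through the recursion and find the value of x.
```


rev("jjqdxtw")
= rev("jqdxtw") + "j"
= rev("qdxtw") + "j" + "j"
= rev("dxtw") + "q" + "j" + "j"
= rev("xtw") + "d" + "q" + "j" + "j"
= rev("tw") + "x" + "d" + "q" + "j" + "j"
= rev("w") + "t" + "x" + "d" + "q" + "j" + "j"
= "w" + "t" + "x" + "d" + "q" + "j" + "j"
= "wtxdqjj"


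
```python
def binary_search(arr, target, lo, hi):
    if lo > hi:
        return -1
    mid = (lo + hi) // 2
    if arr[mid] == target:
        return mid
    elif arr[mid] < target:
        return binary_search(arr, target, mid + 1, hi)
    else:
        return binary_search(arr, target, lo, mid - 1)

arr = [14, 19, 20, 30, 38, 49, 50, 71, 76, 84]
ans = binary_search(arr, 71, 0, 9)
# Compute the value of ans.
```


binary_search(arr, 71, 0, 9)
lo=0, hi=9, mid=4, arr[mid]=38
38 < 71, search right half
lo=5, hi=9, mid=7, arr[mid]=71
arr[7] == 71, found at index 7
= 7


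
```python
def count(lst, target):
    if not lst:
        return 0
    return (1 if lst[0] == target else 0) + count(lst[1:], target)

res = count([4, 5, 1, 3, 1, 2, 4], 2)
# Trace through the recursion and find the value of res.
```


count([4, 5, 1, 3, 1, 2, 4], 2)
lst[0]=4 != 2: 0 + count([5, 1, 3, 1, 2, 4], 2)
lst[0]=5 != 2: 0 + count([1, 3, 1, 2, 4], 2)
lst[0]=1 != 2: 0 + count([3, 1, 2, 4], 2)
lst[0]=3 != 2: 0 + count([1, 2, 4], 2)
lst[0]=1 != 2: 0 + count([2, 4], 2)
lst[0]=2 == 2: 1 + count([4], 2)
lst[0]=4 != 2: 0 + count([], 2)
= 1


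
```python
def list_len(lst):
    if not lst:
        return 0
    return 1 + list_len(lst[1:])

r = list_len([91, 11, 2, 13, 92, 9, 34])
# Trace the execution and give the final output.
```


list_len([91, 11, 2, 13, 92, 9, 34])
= 1 + list_len([11, 2, 13, 92, 9, 34])
= 1 + 1 + list_len([2, 13, 92, 9, 34])
= 1 + 1 + 1 + list_len([13, 92, 9, 34])
= 1 + 1 + 1 + 1 + list_len([92, 9, 34])
= 1 + 1 + 1 + 1 + 1 + list_len([9, 34])
= 1 + 1 + 1 + 1 + 1 + 1 + list_len([34])
= 1 + 1 + 1 + 1 + 1 + 1 + 1 + list_len([])
= 1 + 1 + 1 + 1 + 1 + 1 + 1 + 0
= 7


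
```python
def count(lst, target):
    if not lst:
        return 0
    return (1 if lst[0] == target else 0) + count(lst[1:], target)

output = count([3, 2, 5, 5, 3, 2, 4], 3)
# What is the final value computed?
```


count([3, 2, 5, 5, 3, 2, 4], 3)
lst[0]=3 == 3: 1 + count([2, 5, 5, 3, 2, 4], 3)
lst[0]=2 != 3: 0 + count([5, 5, 3, 2, 4], 3)
lst[0]=5 != 3: 0 + count([5, 3, 2, 4], 3)
lst[0]=5 != 3: 0 + count([3, 2, 4], 3)
lst[0]=3 == 3: 1 + count([2, 4], 3)
lst[0]=2 != 3: 0 + count([4], 3)
lst[0]=4 != 3: 0 + count([], 3)
= 2


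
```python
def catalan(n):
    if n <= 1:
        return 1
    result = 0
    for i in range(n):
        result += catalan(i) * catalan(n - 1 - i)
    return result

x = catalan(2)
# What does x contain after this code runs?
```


catalan(2)
= sum of catalan(i) * catalan(2-1-i) for i in 0..1
  catalan(0)*catalan(1) = 1*1 = 1
  catalan(1)*catalan(0) = 1*1 = 1
= 1 + 1
= 2


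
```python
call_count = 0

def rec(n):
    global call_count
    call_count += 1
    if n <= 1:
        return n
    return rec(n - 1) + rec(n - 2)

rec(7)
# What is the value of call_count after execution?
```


rec(7) calls rec(6) and rec(5); each non-base call branches into two more.
Let C(k) = total number of calls made by rec(k), including the call to rec(k) itself.
Base cases: C(0) = 1, C(1) = 1
Recurrence: C(k) = 1 + C(k-1) + C(k-2)
  C(2) = 1 + C(1) + C(0) = 1 + 1 + 1 = 3
  C(3) = 1 + C(2) + C(1) = 1 + 3 + 1 = 5
  C(4) = 1 + C(3) + C(2) = 1 + 5 + 3 = 9
  C(5) = 1 + C(4) + C(3) = 1 + 9 + 5 = 15
  C(6) = 1 + C(5) + C(4) = 1 + 15 + 9 = 25
  C(7) = 1 + C(6) + C(5) = 1 + 25 + 15 = 41
Total calls = C(7) = 41


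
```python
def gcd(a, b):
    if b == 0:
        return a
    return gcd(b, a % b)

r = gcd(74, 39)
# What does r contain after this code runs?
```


gcd(74, 39)
= gcd(39, 74 % 39) = gcd(39, 35)
= gcd(35, 39 % 35) = gcd(35, 4)
= gcd(4, 35 % 4) = gcd(4, 3)
= gcd(3, 4 % 3) = gcd(3, 1)
= gcd(1, 3 % 1) = gcd(1, 0)
b == 0, return a = 1


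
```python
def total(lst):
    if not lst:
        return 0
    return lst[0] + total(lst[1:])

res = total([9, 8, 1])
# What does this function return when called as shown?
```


total([9, 8, 1])
= 9 + total([8, 1])
= 9 + 8 + total([1])
= 9 + 8 + 1 + total([])
= 9 + 8 + 1 + 0
= 18


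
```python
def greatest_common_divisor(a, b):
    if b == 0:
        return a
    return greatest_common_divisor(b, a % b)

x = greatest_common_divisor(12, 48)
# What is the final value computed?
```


greatest_common_divisor(12, 48)
= greatest_common_divisor(48, 12 % 48) = greatest_common_divisor(48, 12)
= greatest_common_divisor(12, 48 % 12) = greatest_common_divisor(12, 0)
b == 0, return a = 12


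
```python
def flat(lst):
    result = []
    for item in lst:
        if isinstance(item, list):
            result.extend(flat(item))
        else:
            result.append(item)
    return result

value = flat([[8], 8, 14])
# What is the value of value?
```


flat([[8], 8, 14])
Processing each element:
  [8] is a list -> flat recursively -> [8]
  8 is not a list -> append 8
  14 is not a list -> append 14
= [8, 8, 14]


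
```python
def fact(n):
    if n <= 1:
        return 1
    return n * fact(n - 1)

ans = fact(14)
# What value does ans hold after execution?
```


fact(14)
= 14 * fact(13)
= 14 * 13 * fact(12)
= 14 * 13 * 12 * fact(11)
= 14 * 13 * 12 * 11 * fact(10)
= 14 * 13 * 12 * 11 * 10 * fact(9)
= 14 * 13 * 12 * 11 * 10 * 9 * fact(8)
= 14 * 13 * 12 * 11 * 10 * 9 * 8 * fact(7)
= 14 * 13 * 12 * 11 * 10 * 9 * 8 * 7 * fact(6)
= 14 * 13 * 12 * 11 * 10 * 9 * 8 * 7 * 6 * fact(5)
= 14 * 13 * 12 * 11 * 10 * 9 * 8 * 7 * 6 * 5 * fact(4)
= 14 * 13 * 12 * 11 * 10 * 9 * 8 * 7 * 6 * 5 * 4 * fact(3)
= 14 * 13 * 12 * 11 * 10 * 9 * 8 * 7 * 6 * 5 * 4 * 3 * fact(2)
= 14 * 13 * 12 * 11 * 10 * 9 * 8 * 7 * 6 * 5 * 4 * 3 * 2 * fact(1)
= 14 * 13 * 12 * 11 * 10 * 9 * 8 * 7 * 6 * 5 * 4 * 3 * 2 * 1
= 87178291200


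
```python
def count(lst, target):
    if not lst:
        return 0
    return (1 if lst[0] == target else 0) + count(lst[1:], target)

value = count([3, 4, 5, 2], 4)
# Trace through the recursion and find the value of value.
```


count([3, 4, 5, 2], 4)
lst[0]=3 != 4: 0 + count([4, 5, 2], 4)
lst[0]=4 == 4: 1 + count([5, 2], 4)
lst[0]=5 != 4: 0 + count([2], 4)
lst[0]=2 != 4: 0 + count([], 4)
= 1


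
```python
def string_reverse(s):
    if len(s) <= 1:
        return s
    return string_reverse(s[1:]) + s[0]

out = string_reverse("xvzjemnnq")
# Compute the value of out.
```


string_reverse("xvzjemnnq")
= string_reverse("vzjemnnq") + "x"
= string_reverse("zjemnnq") + "v" + "x"
= string_reverse("jemnnq") + "z" + "v" + "x"
= string_reverse("emnnq") + "j" + "z" + "v" + "x"
= string_reverse("mnnq") + "e" + "j" + "z" + "v" + "x"
= string_reverse("nnq") + "m" + "e" + "j" + "z" + "v" + "x"
= string_reverse("nq") + "n" + "m" + "e" + "j" + "z" + "v" + "x"
= string_reverse("q") + "n" + "n" + "m" + "e" + "j" + "z" + "v" + "x"
= "q" + "n" + "n" + "m" + "e" + "j" + "z" + "v" + "x"
= "qnnmejzvx"


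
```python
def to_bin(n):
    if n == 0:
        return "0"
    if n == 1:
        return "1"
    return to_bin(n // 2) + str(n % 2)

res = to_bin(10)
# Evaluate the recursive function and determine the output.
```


to_bin(10)
= to_bin(5) + "0"
= to_bin(2) + "1" + "0"
= to_bin(1) + "0" + "1" + "0"
= "1" + "0" + "1" + "0"
= "1010"


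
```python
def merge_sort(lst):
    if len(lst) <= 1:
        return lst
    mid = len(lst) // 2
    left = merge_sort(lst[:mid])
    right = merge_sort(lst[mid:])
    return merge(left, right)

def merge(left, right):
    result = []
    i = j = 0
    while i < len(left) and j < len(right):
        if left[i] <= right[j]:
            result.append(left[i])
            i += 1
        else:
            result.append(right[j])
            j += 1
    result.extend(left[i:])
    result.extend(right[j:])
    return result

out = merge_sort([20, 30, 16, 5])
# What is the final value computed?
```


merge_sort([20, 30, 16, 5])
Split into [20, 30] and [16, 5]
Left sorted: [20, 30]
Right sorted: [5, 16]
Merge [20, 30] and [5, 16]
= [5, 16, 20, 30]


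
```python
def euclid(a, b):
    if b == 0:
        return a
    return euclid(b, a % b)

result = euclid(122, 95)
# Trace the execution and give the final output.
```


euclid(122, 95)
= euclid(95, 122 % 95) = euclid(95, 27)
= euclid(27, 95 % 27) = euclid(27, 14)
= euclid(14, 27 % 14) = euclid(14, 13)
= euclid(13, 14 % 13) = euclid(13, 1)
= euclid(1, 13 % 1) = euclid(1, 0)
b == 0, return a = 1


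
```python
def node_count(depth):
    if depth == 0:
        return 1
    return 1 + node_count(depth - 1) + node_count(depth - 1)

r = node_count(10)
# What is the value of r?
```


node_count(10)
= 1 + node_count(9) + node_count(9)
= 1 + 2 * node_count(9)
node_count(k) = 2^(k+1) - 1
node_count(0) = 1
node_count(1) = 3
node_count(2) = 7
node_count(3) = 15
node_count(4) = 31
node_count(10) = 2^11 - 1 = 2047


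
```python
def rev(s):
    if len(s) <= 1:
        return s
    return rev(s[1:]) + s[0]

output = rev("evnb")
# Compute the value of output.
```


rev("evnb")
= rev("vnb") + "e"
= rev("nb") + "v" + "e"
= rev("b") + "n" + "v" + "e"
= "b" + "n" + "v" + "e"
= "bnve"


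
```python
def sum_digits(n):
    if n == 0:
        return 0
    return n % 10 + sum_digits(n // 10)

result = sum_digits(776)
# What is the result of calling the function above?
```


sum_digits(776)
= 6 + sum_digits(77)
= 6 + 7 + sum_digits(7)
= 6 + 7 + 7 + sum_digits(0)
= 6 + 7 + 7 + 0
= 20


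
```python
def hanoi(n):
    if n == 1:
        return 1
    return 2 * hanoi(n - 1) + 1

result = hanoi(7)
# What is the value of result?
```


hanoi(7)
= 2 * hanoi(6) + 1
= 2 * (2 * hanoi(5) + 1) + 1
= 2 * (2 * (2 * hanoi(4) + 1) + 1) + 1
= 2 * (2 * (2 * (2 * hanoi(3) + 1) + 1) + 1) + 1
= 2 * (2 * (2 * (2 * (2 * hanoi(2) + 1) + 1) + 1) + 1) + 1
= 2 * (2 * (2 * (2 * (2 * (2 * hanoi(1) + 1) + 1) + 1) + 1) + 1) + 1
Now compute bottom-up:
hanoi(1) = 1
hanoi(2) = 2 * 1 + 1 = 3
hanoi(3) = 2 * 3 + 1 = 7
hanoi(4) = 2 * 7 + 1 = 15
hanoi(5) = 2 * 15 + 1 = 31
hanoi(6) = 2 * 31 + 1 = 63
hanoi(7) = 2 * 63 + 1 = 127
= 127


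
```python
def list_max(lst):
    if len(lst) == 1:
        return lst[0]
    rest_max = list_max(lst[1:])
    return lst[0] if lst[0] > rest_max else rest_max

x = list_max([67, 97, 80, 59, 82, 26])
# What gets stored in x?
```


list_max([67, 97, 80, 59, 82, 26])
= compare 67 with list_max([97, 80, 59, 82, 26])
= compare 97 with list_max([80, 59, 82, 26])
= compare 80 with list_max([59, 82, 26])
= compare 59 with list_max([82, 26])
= compare 82 with list_max([26])
Base: list_max([26]) = 26
compare 82 with 26: max = 82
compare 59 with 82: max = 82
compare 80 with 82: max = 82
compare 97 with 82: max = 97
compare 67 with 97: max = 97
= 97


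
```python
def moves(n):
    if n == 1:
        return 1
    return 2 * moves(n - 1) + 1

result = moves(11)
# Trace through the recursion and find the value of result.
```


moves(11)
= 2 * moves(10) + 1
= 2 * (2 * moves(9) + 1) + 1
= 2 * (2 * (2 * moves(8) + 1) + 1) + 1
= 2 * (2 * (2 * (2 * moves(7) + 1) + 1) + 1) + 1
= 2 * (2 * (2 * (2 * (2 * moves(6) + 1) + 1) + 1) + 1) + 1
= 2 * (2 * (2 * (2 * (2 * (2 * moves(5) + 1) + 1) + 1) + 1) + 1) + 1
= 2 * (2 * (2 * (2 * (2 * (2 * (2 * moves(4) + 1) + 1) + 1) + 1) + 1) + 1) + 1
= 2 * (2 * (2 * (2 * (2 * (2 * (2 * (2 * moves(3) + 1) + 1) + 1) + 1) + 1) + 1) + 1) + 1
= 2 * (2 * (2 * (2 * (2 * (2 * (2 * (2 * (2 * moves(2) + 1) + 1) + 1) + 1) + 1) + 1) + 1) + 1) + 1
= 2 * (2 * (2 * (2 * (2 * (2 * (2 * (2 * (2 * (2 * moves(1) + 1) + 1) + 1) + 1) + 1) + 1) + 1) + 1) + 1) + 1
Now compute bottom-up:
moves(1) = 1
moves(2) = 2 * 1 + 1 = 3
moves(3) = 2 * 3 + 1 = 7
moves(4) = 2 * 7 + 1 = 15
moves(5) = 2 * 15 + 1 = 31
moves(6) = 2 * 31 + 1 = 63
moves(7) = 2 * 63 + 1 = 127
moves(8) = 2 * 127 + 1 = 255
moves(9) = 2 * 255 + 1 = 511
moves(10) = 2 * 511 + 1 = 1023
moves(11) = 2 * 1023 + 1 = 2047
= 2047


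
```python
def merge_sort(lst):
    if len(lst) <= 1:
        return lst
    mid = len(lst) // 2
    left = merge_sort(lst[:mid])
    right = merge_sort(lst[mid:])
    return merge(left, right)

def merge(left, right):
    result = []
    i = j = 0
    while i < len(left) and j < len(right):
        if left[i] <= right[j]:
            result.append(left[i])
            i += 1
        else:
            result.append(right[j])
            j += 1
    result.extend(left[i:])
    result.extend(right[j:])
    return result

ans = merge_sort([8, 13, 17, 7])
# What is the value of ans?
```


merge_sort([8, 13, 17, 7])
Split into [8, 13] and [17, 7]
Left sorted: [8, 13]
Right sorted: [7, 17]
Merge [8, 13] and [7, 17]
= [7, 8, 13, 17]


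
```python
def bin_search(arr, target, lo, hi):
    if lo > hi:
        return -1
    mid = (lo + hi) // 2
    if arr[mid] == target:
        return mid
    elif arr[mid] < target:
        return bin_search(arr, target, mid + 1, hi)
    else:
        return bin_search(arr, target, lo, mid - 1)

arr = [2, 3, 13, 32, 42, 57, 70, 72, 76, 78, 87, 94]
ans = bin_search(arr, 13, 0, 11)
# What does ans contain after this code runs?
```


bin_search(arr, 13, 0, 11)
lo=0, hi=11, mid=5, arr[mid]=57
57 > 13, search left half
lo=0, hi=4, mid=2, arr[mid]=13
arr[2] == 13, found at index 2
= 2


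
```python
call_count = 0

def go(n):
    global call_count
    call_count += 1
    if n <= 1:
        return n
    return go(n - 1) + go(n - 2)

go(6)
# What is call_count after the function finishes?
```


go(6) calls go(5) and go(4); each non-base call branches into two more.
Let C(k) = total number of calls made by go(k), including the call to go(k) itself.
Base cases: C(0) = 1, C(1) = 1
Recurrence: C(k) = 1 + C(k-1) + C(k-2)
  C(2) = 1 + C(1) + C(0) = 1 + 1 + 1 = 3
  C(3) = 1 + C(2) + C(1) = 1 + 3 + 1 = 5
  C(4) = 1 + C(3) + C(2) = 1 + 5 + 3 = 9
  C(5) = 1 + C(4) + C(3) = 1 + 9 + 5 = 15
  C(6) = 1 + C(5) + C(4) = 1 + 15 + 9 = 25
Total calls = C(6) = 25


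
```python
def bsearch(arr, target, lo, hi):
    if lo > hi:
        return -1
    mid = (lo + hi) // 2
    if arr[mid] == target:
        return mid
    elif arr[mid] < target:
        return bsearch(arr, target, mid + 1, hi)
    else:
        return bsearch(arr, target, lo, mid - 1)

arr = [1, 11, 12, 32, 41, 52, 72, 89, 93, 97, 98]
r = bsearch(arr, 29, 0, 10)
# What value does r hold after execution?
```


bsearch(arr, 29, 0, 10)
lo=0, hi=10, mid=5, arr[mid]=52
52 > 29, search left half
lo=0, hi=4, mid=2, arr[mid]=12
12 < 29, search right half
lo=3, hi=4, mid=3, arr[mid]=32
32 > 29, search left half
lo > hi, target not found, return -1
= -1


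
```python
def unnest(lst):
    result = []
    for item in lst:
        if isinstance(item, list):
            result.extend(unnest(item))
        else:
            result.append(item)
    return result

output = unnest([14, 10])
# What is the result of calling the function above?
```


unnest([14, 10])
Processing each element:
  14 is not a list -> append 14
  10 is not a list -> append 10
= [14, 10]


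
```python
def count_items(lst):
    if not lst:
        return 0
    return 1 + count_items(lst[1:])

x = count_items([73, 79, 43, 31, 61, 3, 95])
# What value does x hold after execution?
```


count_items([73, 79, 43, 31, 61, 3, 95])
= 1 + count_items([79, 43, 31, 61, 3, 95])
= 1 + 1 + count_items([43, 31, 61, 3, 95])
= 1 + 1 + 1 + count_items([31, 61, 3, 95])
= 1 + 1 + 1 + 1 + count_items([61, 3, 95])
= 1 + 1 + 1 + 1 + 1 + count_items([3, 95])
= 1 + 1 + 1 + 1 + 1 + 1 + count_items([95])
= 1 + 1 + 1 + 1 + 1 + 1 + 1 + count_items([])
= 1 + 1 + 1 + 1 + 1 + 1 + 1 + 0
= 7


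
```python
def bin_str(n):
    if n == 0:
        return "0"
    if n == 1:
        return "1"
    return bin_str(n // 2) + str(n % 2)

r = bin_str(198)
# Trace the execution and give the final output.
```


bin_str(198)
= bin_str(99) + "0"
= bin_str(49) + "1" + "0"
= bin_str(24) + "1" + "1" + "0"
= bin_str(12) + "0" + "1" + "1" + "0"
= bin_str(6) + "0" + "0" + "1" + "1" + "0"
= bin_str(3) + "0" + "0" + "0" + "1" + "1" + "0"
= bin_str(1) + "1" + "0" + "0" + "0" + "1" + "1" + "0"
= "1" + "1" + "0" + "0" + "0" + "1" + "1" + "0"
= "11000110"


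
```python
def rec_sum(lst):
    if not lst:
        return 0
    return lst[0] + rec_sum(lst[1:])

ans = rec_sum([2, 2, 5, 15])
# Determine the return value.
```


rec_sum([2, 2, 5, 15])
= 2 + rec_sum([2, 5, 15])
= 2 + 2 + rec_sum([5, 15])
= 2 + 2 + 5 + rec_sum([15])
= 2 + 2 + 5 + 15 + rec_sum([])
= 2 + 2 + 5 + 15 + 0
= 24


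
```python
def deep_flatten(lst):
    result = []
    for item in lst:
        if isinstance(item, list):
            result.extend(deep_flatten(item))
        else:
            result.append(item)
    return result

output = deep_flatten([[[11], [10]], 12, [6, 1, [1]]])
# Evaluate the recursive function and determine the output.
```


deep_flatten([[[11], [10]], 12, [6, 1, [1]]])
Processing each element:
  [[11], [10]] is a list -> deep_flatten recursively -> [11, 10]
  12 is not a list -> append 12
  [6, 1, [1]] is a list -> deep_flatten recursively -> [6, 1, 1]
= [11, 10, 12, 6, 1, 1]


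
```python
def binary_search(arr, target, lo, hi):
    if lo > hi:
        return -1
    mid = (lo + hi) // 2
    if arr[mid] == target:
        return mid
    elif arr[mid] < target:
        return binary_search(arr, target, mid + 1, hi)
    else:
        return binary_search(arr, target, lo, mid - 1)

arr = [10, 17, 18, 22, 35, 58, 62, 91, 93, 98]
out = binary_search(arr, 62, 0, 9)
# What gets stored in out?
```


binary_search(arr, 62, 0, 9)
lo=0, hi=9, mid=4, arr[mid]=35
35 < 62, search right half
lo=5, hi=9, mid=7, arr[mid]=91
91 > 62, search left half
lo=5, hi=6, mid=5, arr[mid]=58
58 < 62, search right half
lo=6, hi=6, mid=6, arr[mid]=62
arr[6] == 62, found at index 6
= 6


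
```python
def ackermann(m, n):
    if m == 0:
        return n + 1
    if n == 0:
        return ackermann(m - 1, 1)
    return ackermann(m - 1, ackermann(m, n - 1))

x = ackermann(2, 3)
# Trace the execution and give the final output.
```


ackermann(2, 3)
= ackermann(1, ackermann(2, 2))
First compute ackermann(2, 2) = 7
= ackermann(1, 7)
= 9


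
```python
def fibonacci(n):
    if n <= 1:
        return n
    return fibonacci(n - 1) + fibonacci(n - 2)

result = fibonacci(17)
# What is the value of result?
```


fibonacci(17)
= fibonacci(16) + fibonacci(15)
= (fibonacci(15) + fibonacci(14)) + fibonacci(15)
Computing bottom-up: fibonacci(0)=0, fibonacci(1)=1, fibonacci(2)=1, fibonacci(3)=2, fibonacci(4)=3, fibonacci(5)=5, fibonacci(6)=8, fibonacci(7)=13, fibonacci(8)=21, fibonacci(9)=34, fibonacci(10)=55, fibonacci(11)=89, fibonacci(12)=144, fibonacci(13)=233, fibonacci(14)=377, fibonacci(15)=610, fibonacci(16)=987, fibonacci(17)=1597
= 1597


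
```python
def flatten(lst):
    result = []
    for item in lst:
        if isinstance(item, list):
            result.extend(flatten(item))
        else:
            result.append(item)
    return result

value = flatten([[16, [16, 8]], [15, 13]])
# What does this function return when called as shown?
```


flatten([[16, [16, 8]], [15, 13]])
Processing each element:
  [16, [16, 8]] is a list -> flatten recursively -> [16, 16, 8]
  [15, 13] is a list -> flatten recursively -> [15, 13]
= [16, 16, 8, 15, 13]


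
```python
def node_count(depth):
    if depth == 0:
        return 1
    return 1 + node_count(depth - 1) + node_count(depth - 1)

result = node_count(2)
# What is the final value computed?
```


node_count(2)
= 1 + node_count(1) + node_count(1)
= 1 + 2 * node_count(1)
node_count(k) = 2^(k+1) - 1
node_count(0) = 1
node_count(1) = 3
node_count(2) = 7
node_count(2) = 2^3 - 1 = 7


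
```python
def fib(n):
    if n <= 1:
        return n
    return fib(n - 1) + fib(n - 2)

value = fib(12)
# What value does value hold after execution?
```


fib(12)
= fib(11) + fib(10)
= (fib(10) + fib(9)) + fib(10)
Computing bottom-up: fib(0)=0, fib(1)=1, fib(2)=1, fib(3)=2, fib(4)=3, fib(5)=5, fib(6)=8, fib(7)=13, fib(8)=21, fib(9)=34, fib(10)=55, fib(11)=89, fib(12)=144
= 144


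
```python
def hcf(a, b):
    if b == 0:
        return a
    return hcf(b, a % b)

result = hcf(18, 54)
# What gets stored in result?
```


hcf(18, 54)
= hcf(54, 18 % 54) = hcf(54, 18)
= hcf(18, 54 % 18) = hcf(18, 0)
b == 0, return a = 18


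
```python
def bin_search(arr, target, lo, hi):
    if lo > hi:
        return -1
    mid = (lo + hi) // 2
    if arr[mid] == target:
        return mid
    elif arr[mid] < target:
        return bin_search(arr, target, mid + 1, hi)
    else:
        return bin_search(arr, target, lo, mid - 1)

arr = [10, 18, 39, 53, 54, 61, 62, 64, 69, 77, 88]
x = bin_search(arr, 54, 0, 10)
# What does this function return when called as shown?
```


bin_search(arr, 54, 0, 10)
lo=0, hi=10, mid=5, arr[mid]=61
61 > 54, search left half
lo=0, hi=4, mid=2, arr[mid]=39
39 < 54, search right half
lo=3, hi=4, mid=3, arr[mid]=53
53 < 54, search right half
lo=4, hi=4, mid=4, arr[mid]=54
arr[4] == 54, found at index 4
= 4


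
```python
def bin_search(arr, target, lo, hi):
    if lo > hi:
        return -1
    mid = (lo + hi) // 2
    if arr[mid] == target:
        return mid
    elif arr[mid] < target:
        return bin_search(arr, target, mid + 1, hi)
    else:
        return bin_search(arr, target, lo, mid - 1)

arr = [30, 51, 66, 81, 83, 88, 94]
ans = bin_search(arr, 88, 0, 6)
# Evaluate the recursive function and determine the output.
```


bin_search(arr, 88, 0, 6)
lo=0, hi=6, mid=3, arr[mid]=81
81 < 88, search right half
lo=4, hi=6, mid=5, arr[mid]=88
arr[5] == 88, found at index 5
= 5


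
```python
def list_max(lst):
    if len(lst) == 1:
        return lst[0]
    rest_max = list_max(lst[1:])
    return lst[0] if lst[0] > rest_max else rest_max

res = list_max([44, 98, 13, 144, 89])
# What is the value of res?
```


list_max([44, 98, 13, 144, 89])
= compare 44 with list_max([98, 13, 144, 89])
= compare 98 with list_max([13, 144, 89])
= compare 13 with list_max([144, 89])
= compare 144 with list_max([89])
Base: list_max([89]) = 89
compare 144 with 89: max = 144
compare 13 with 144: max = 144
compare 98 with 144: max = 144
compare 44 with 144: max = 144
= 144


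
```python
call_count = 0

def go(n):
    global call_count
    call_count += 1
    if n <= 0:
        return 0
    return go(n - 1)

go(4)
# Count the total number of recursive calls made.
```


go(4) calls go(3) calls ... calls go(0)
Total calls: 4 + 1 (for base case) = 5


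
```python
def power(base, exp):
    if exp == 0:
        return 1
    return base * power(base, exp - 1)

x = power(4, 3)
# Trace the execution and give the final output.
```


power(4, 3)
= 4 * power(4, 2)
= 4 * 4 * power(4, 1)
= 4 * 4 * 4 * power(4, 0)
= 4 * 4 * 4 * 1
= 64


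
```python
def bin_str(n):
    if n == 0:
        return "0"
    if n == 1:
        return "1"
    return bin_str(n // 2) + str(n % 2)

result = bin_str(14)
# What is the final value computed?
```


bin_str(14)
= bin_str(7) + "0"
= bin_str(3) + "1" + "0"
= bin_str(1) + "1" + "1" + "0"
= "1" + "1" + "1" + "0"
= "1110"


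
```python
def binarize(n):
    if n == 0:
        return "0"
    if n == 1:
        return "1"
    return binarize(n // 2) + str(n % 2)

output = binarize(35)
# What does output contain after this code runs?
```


binarize(35)
= binarize(17) + "1"
= binarize(8) + "1" + "1"
= binarize(4) + "0" + "1" + "1"
= binarize(2) + "0" + "0" + "1" + "1"
= binarize(1) + "0" + "0" + "0" + "1" + "1"
= "1" + "0" + "0" + "0" + "1" + "1"
= "100011"


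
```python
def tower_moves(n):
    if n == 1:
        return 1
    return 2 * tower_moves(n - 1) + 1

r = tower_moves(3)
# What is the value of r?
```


tower_moves(3)
= 2 * tower_moves(2) + 1
= 2 * (2 * tower_moves(1) + 1) + 1
Now compute bottom-up:
tower_moves(1) = 1
tower_moves(2) = 2 * 1 + 1 = 3
tower_moves(3) = 2 * 3 + 1 = 7
= 7


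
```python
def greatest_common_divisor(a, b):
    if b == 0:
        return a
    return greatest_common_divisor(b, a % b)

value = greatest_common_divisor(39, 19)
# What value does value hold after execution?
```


greatest_common_divisor(39, 19)
= greatest_common_divisor(19, 39 % 19) = greatest_common_divisor(19, 1)
= greatest_common_divisor(1, 19 % 1) = greatest_common_divisor(1, 0)
b == 0, return a = 1


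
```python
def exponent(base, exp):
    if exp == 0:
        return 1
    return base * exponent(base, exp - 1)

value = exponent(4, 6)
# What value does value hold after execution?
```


exponent(4, 6)
= 4 * exponent(4, 5)
= 4 * 4 * exponent(4, 4)
= 4 * 4 * 4 * exponent(4, 3)
= 4 * 4 * 4 * 4 * exponent(4, 2)
= 4 * 4 * 4 * 4 * 4 * exponent(4, 1)
= 4 * 4 * 4 * 4 * 4 * 4 * exponent(4, 0)
= 4 * 4 * 4 * 4 * 4 * 4 * 1
= 4096


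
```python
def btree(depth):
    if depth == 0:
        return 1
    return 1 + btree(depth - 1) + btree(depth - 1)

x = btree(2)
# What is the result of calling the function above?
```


btree(2)
= 1 + btree(1) + btree(1)
= 1 + 2 * btree(1)
btree(k) = 2^(k+1) - 1
btree(0) = 1
btree(1) = 3
btree(2) = 7
btree(2) = 2^3 - 1 = 7


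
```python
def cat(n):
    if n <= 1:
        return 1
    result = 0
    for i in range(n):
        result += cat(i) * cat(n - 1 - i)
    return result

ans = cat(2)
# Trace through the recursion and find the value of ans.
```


cat(2)
= sum of cat(i) * cat(2-1-i) for i in 0..1
  cat(0)*cat(1) = 1*1 = 1
  cat(1)*cat(0) = 1*1 = 1
= 1 + 1
= 2


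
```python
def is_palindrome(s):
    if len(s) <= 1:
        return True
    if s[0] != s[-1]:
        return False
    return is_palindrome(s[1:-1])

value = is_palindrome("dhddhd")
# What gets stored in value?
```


is_palindrome("dhddhd")
"dhddhd": s[0]='d' == s[-1]='d' -> is_palindrome("hddh")
"hddh": s[0]='h' == s[-1]='h' -> is_palindrome("dd")
"dd": s[0]='d' == s[-1]='d' -> is_palindrome("")
"": len <= 1 -> True
= True


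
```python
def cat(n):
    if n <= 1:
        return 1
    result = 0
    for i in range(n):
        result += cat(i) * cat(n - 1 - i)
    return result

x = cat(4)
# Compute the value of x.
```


cat(4)
= sum of cat(i) * cat(4-1-i) for i in 0..3
First compute sub-values bottom-up:
  cat(0) = 1, cat(1) = 1
  cat(2) = 1*1 + 1*1 = 2
  cat(3) = 1*2 + 1*1 + 2*1 = 5
Now cat(4):
  cat(0)*cat(3) = 1*5 = 5
  cat(1)*cat(2) = 1*2 = 2
  cat(2)*cat(1) = 2*1 = 2
  cat(3)*cat(0) = 5*1 = 5
= 5 + 2 + 2 + 5
= 14


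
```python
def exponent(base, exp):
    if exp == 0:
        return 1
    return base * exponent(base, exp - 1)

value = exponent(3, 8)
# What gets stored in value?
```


exponent(3, 8)
= 3 * exponent(3, 7)
= 3 * 3 * exponent(3, 6)
= 3 * 3 * 3 * exponent(3, 5)
= 3 * 3 * 3 * 3 * exponent(3, 4)
= 3 * 3 * 3 * 3 * 3 * exponent(3, 3)
= 3 * 3 * 3 * 3 * 3 * 3 * exponent(3, 2)
= 3 * 3 * 3 * 3 * 3 * 3 * 3 * exponent(3, 1)
= 3 * 3 * 3 * 3 * 3 * 3 * 3 * 3 * exponent(3, 0)
= 3 * 3 * 3 * 3 * 3 * 3 * 3 * 3 * 1
= 6561


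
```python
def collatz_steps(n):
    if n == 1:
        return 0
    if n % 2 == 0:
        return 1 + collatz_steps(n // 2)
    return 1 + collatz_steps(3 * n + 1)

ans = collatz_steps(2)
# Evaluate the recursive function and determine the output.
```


collatz_steps(2)
2 is even -> collatz_steps(1)
Reached 1 after 1 steps
= 1


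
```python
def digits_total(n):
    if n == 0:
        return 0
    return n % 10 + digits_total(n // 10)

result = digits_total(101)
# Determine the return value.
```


digits_total(101)
= 1 + digits_total(10)
= 1 + 0 + digits_total(1)
= 1 + 0 + 1 + digits_total(0)
= 1 + 0 + 1 + 0
= 2


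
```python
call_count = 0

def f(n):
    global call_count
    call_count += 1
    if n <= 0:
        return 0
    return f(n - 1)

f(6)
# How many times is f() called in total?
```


f(6) calls f(5) calls ... calls f(0)
Total calls: 6 + 1 (for base case) = 7


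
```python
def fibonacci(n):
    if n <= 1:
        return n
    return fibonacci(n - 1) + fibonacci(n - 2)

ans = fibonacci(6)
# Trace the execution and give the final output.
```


fibonacci(6)
= fibonacci(5) + fibonacci(4)
= (fibonacci(4) + fibonacci(3)) + fibonacci(4)
Computing bottom-up: fibonacci(0)=0, fibonacci(1)=1, fibonacci(2)=1, fibonacci(3)=2, fibonacci(4)=3, fibonacci(5)=5, fibonacci(6)=8
= 8


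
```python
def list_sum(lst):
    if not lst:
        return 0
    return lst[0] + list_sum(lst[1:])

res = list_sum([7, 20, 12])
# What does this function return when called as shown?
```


list_sum([7, 20, 12])
= 7 + list_sum([20, 12])
= 7 + 20 + list_sum([12])
= 7 + 20 + 12 + list_sum([])
= 7 + 20 + 12 + 0
= 39


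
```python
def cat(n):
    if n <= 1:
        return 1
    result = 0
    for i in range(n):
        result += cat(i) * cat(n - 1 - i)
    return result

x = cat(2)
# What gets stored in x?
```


cat(2)
= sum of cat(i) * cat(2-1-i) for i in 0..1
  cat(0)*cat(1) = 1*1 = 1
  cat(1)*cat(0) = 1*1 = 1
= 1 + 1
= 2


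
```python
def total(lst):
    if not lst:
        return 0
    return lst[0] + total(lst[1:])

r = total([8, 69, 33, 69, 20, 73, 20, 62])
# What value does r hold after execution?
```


total([8, 69, 33, 69, 20, 73, 20, 62])
= 8 + total([69, 33, 69, 20, 73, 20, 62])
= 8 + 69 + total([33, 69, 20, 73, 20, 62])
= 8 + 69 + 33 + total([69, 20, 73, 20, 62])
= 8 + 69 + 33 + 69 + total([20, 73, 20, 62])
= 8 + 69 + 33 + 69 + 20 + total([73, 20, 62])
= 8 + 69 + 33 + 69 + 20 + 73 + total([20, 62])
= 8 + 69 + 33 + 69 + 20 + 73 + 20 + total([62])
= 8 + 69 + 33 + 69 + 20 + 73 + 20 + 62 + total([])
= 8 + 69 + 33 + 69 + 20 + 73 + 20 + 62 + 0
= 354


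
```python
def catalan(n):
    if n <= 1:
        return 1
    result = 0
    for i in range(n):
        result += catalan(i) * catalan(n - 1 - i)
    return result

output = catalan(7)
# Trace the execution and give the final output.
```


catalan(7)
= sum of catalan(i) * catalan(7-1-i) for i in 0..6
First compute sub-values bottom-up:
  catalan(0) = 1, catalan(1) = 1
  catalan(2) = 1*1 + 1*1 = 2
  catalan(3) = 1*2 + 1*1 + 2*1 = 5
  catalan(4) = 1*5 + 1*2 + 2*1 + 5*1 = 14
  catalan(5) = 1*14 + 1*5 + 2*2 + 5*1 + 14*1 = 42
  catalan(6) = 1*42 + 1*14 + 2*5 + 5*2 + 14*1 + 42*1 = 132
Now catalan(7):
  catalan(0)*catalan(6) = 1*132 = 132
  catalan(1)*catalan(5) = 1*42 = 42
  catalan(2)*catalan(4) = 2*14 = 28
  catalan(3)*catalan(3) = 5*5 = 25
  catalan(4)*catalan(2) = 14*2 = 28
  catalan(5)*catalan(1) = 42*1 = 42
  catalan(6)*catalan(0) = 132*1 = 132
= 132 + 42 + 28 + 25 + 28 + 42 + 132
= 429


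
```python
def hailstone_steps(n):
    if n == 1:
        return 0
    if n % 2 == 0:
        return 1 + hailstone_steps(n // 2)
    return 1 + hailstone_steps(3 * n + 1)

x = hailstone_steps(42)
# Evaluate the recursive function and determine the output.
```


hailstone_steps(42)
42 is even -> hailstone_steps(21)
21 is odd -> 3*21+1 = 64 -> hailstone_steps(64)
64 is even -> hailstone_steps(32)
32 is even -> hailstone_steps(16)
16 is even -> hailstone_steps(8)
8 is even -> hailstone_steps(4)
4 is even -> hailstone_steps(2)
2 is even -> hailstone_steps(1)
Reached 1 after 8 steps
= 8


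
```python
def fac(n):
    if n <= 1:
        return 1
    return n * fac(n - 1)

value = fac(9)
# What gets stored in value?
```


fac(9)
= 9 * fac(8)
= 9 * 8 * fac(7)
= 9 * 8 * 7 * fac(6)
= 9 * 8 * 7 * 6 * fac(5)
= 9 * 8 * 7 * 6 * 5 * fac(4)
= 9 * 8 * 7 * 6 * 5 * 4 * fac(3)
= 9 * 8 * 7 * 6 * 5 * 4 * 3 * fac(2)
= 9 * 8 * 7 * 6 * 5 * 4 * 3 * 2 * fac(1)
= 9 * 8 * 7 * 6 * 5 * 4 * 3 * 2 * 1
= 362880


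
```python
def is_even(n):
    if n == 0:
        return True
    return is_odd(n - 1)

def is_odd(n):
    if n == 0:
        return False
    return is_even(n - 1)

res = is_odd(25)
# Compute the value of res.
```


is_odd(25)
= is_even(24)
= is_odd(23)
= is_even(22)
= is_odd(21)
= is_even(20)
= is_odd(19)
= is_even(18)
= is_odd(17)
= is_even(16)
= is_odd(15)
= is_even(14)
= is_odd(13)
= is_even(12)
= is_odd(11)
= is_even(10)
= is_odd(9)
= is_even(8)
= is_odd(7)
= is_even(6)
= is_odd(5)
= is_even(4)
= is_odd(3)
= is_even(2)
= is_odd(1)
= is_even(0)
n == 0: return True
= True


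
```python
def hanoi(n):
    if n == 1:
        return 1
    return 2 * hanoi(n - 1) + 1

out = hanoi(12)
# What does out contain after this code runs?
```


hanoi(12)
= 2 * hanoi(11) + 1
= 2 * (2 * hanoi(10) + 1) + 1
= 2 * (2 * (2 * hanoi(9) + 1) + 1) + 1
= 2 * (2 * (2 * (2 * hanoi(8) + 1) + 1) + 1) + 1
= 2 * (2 * (2 * (2 * (2 * hanoi(7) + 1) + 1) + 1) + 1) + 1
= 2 * (2 * (2 * (2 * (2 * (2 * hanoi(6) + 1) + 1) + 1) + 1) + 1) + 1
= 2 * (2 * (2 * (2 * (2 * (2 * (2 * hanoi(5) + 1) + 1) + 1) + 1) + 1) + 1) + 1
= 2 * (2 * (2 * (2 * (2 * (2 * (2 * (2 * hanoi(4) + 1) + 1) + 1) + 1) + 1) + 1) + 1) + 1
= 2 * (2 * (2 * (2 * (2 * (2 * (2 * (2 * (2 * hanoi(3) + 1) + 1) + 1) + 1) + 1) + 1) + 1) + 1) + 1
= 2 * (2 * (2 * (2 * (2 * (2 * (2 * (2 * (2 * (2 * hanoi(2) + 1) + 1) + 1) + 1) + 1) + 1) + 1) + 1) + 1) + 1
= 2 * (2 * (2 * (2 * (2 * (2 * (2 * (2 * (2 * (2 * (2 * hanoi(1) + 1) + 1) + 1) + 1) + 1) + 1) + 1) + 1) + 1) + 1) + 1
Now compute bottom-up:
hanoi(1) = 1
hanoi(2) = 2 * 1 + 1 = 3
hanoi(3) = 2 * 3 + 1 = 7
hanoi(4) = 2 * 7 + 1 = 15
hanoi(5) = 2 * 15 + 1 = 31
hanoi(6) = 2 * 31 + 1 = 63
hanoi(7) = 2 * 63 + 1 = 127
hanoi(8) = 2 * 127 + 1 = 255
hanoi(9) = 2 * 255 + 1 = 511
hanoi(10) = 2 * 511 + 1 = 1023
hanoi(11) = 2 * 1023 + 1 = 2047
hanoi(12) = 2 * 2047 + 1 = 4095
= 4095
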